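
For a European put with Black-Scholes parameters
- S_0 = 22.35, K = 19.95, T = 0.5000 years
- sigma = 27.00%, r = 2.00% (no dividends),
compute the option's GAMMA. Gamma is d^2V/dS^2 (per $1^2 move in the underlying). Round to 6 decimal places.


d1 = 0.7428401747; d2 = 0.5519213438
phi(d1) = 0.3027510901; exp(-qT) = 1.0000000000; exp(-rT) = 0.9900498337
Gamma = exp(-qT) * phi(d1) / (S * sigma * sqrt(T)) = 1.0000000000 * 0.3027510901 / (22.3500 * 0.2700 * 0.7071067812) = 0.070951

Answer: Gamma = 0.070951


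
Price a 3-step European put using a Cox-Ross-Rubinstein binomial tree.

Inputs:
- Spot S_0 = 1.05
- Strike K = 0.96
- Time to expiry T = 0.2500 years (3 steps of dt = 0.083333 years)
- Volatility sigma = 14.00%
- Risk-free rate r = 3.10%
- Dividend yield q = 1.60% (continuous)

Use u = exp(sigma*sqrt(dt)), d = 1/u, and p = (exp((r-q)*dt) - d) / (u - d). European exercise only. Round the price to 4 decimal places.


dt = T/N = 0.083333
u = exp(sigma*sqrt(dt)) = 1.041242; d = 1/u = 0.960391
p = (exp((r-q)*dt) - d) / (u - d) = 0.505368
Discount per step: exp(-r*dt) = 0.997420
Stock lattice S(k, i) with i counting down-moves:
  k=0: S(0,0) = 1.0500
  k=1: S(1,0) = 1.0933; S(1,1) = 1.0084
  k=2: S(2,0) = 1.1384; S(2,1) = 1.0500; S(2,2) = 0.9685
  k=3: S(3,0) = 1.1853; S(3,1) = 1.0933; S(3,2) = 1.0084; S(3,3) = 0.9301
Terminal payoffs V(N, i) = max(K - S_T, 0):
  V(3,0) = 0.000000; V(3,1) = 0.000000; V(3,2) = 0.000000; V(3,3) = 0.029891
Backward induction: V(k, i) = exp(-r*dt) * [p * V(k+1, i) + (1-p) * V(k+1, i+1)].
  V(2,0) = exp(-r*dt) * [p*0.000000 + (1-p)*0.000000] = 0.000000
  V(2,1) = exp(-r*dt) * [p*0.000000 + (1-p)*0.000000] = 0.000000
  V(2,2) = exp(-r*dt) * [p*0.000000 + (1-p)*0.029891] = 0.014747
  V(1,0) = exp(-r*dt) * [p*0.000000 + (1-p)*0.000000] = 0.000000
  V(1,1) = exp(-r*dt) * [p*0.000000 + (1-p)*0.014747] = 0.007275
  V(0,0) = exp(-r*dt) * [p*0.000000 + (1-p)*0.007275] = 0.003589

Answer: Price = V(0,0) = 0.0036


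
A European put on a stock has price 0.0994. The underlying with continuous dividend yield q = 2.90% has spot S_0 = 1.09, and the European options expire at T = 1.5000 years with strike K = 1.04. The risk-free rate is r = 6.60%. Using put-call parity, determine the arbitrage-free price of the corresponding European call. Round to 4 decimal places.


Put-call parity: C - P = S_0 * exp(-qT) - K * exp(-rT).
S_0 * exp(-qT) = 1.0900 * 0.95743255 = 1.04360148
K * exp(-rT) = 1.0400 * 0.90574271 = 0.94197242
C = P + S*exp(-qT) - K*exp(-rT)
C = 0.0994 + 1.04360148 - 0.94197242 = 0.2010

Answer: Call price = 0.2010


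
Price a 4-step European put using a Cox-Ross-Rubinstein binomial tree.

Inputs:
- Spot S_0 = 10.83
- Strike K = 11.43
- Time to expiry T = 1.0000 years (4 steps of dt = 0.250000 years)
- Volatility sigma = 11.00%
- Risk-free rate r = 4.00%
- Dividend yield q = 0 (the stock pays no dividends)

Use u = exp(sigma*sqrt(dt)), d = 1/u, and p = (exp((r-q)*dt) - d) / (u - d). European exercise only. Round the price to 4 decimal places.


dt = T/N = 0.250000
u = exp(sigma*sqrt(dt)) = 1.056541; d = 1/u = 0.946485
p = (exp((r-q)*dt) - d) / (u - d) = 0.577573
Discount per step: exp(-r*dt) = 0.990050
Stock lattice S(k, i) with i counting down-moves:
  k=0: S(0,0) = 10.8300
  k=1: S(1,0) = 11.4423; S(1,1) = 10.2504
  k=2: S(2,0) = 12.0893; S(2,1) = 10.8300; S(2,2) = 9.7019
  k=3: S(3,0) = 12.7728; S(3,1) = 11.4423; S(3,2) = 10.2504; S(3,3) = 9.1827
  k=4: S(4,0) = 13.4950; S(4,1) = 12.0893; S(4,2) = 10.8300; S(4,3) = 9.7019; S(4,4) = 8.6913
Terminal payoffs V(N, i) = max(K - S_T, 0):
  V(4,0) = 0.000000; V(4,1) = 0.000000; V(4,2) = 0.600000; V(4,3) = 1.728116; V(4,4) = 2.738721
Backward induction: V(k, i) = exp(-r*dt) * [p * V(k+1, i) + (1-p) * V(k+1, i+1)].
  V(3,0) = exp(-r*dt) * [p*0.000000 + (1-p)*0.000000] = 0.000000
  V(3,1) = exp(-r*dt) * [p*0.000000 + (1-p)*0.600000] = 0.250935
  V(3,2) = exp(-r*dt) * [p*0.600000 + (1-p)*1.728116] = 1.065835
  V(3,3) = exp(-r*dt) * [p*1.728116 + (1-p)*2.738721] = 2.133581
  V(2,0) = exp(-r*dt) * [p*0.000000 + (1-p)*0.250935] = 0.104947
  V(2,1) = exp(-r*dt) * [p*0.250935 + (1-p)*1.065835] = 0.589249
  V(2,2) = exp(-r*dt) * [p*1.065835 + (1-p)*2.133581] = 1.501787
  V(1,0) = exp(-r*dt) * [p*0.104947 + (1-p)*0.589249] = 0.306450
  V(1,1) = exp(-r*dt) * [p*0.589249 + (1-p)*1.501787] = 0.965031
  V(0,0) = exp(-r*dt) * [p*0.306450 + (1-p)*0.965031] = 0.578835

Answer: Price = V(0,0) = 0.5788


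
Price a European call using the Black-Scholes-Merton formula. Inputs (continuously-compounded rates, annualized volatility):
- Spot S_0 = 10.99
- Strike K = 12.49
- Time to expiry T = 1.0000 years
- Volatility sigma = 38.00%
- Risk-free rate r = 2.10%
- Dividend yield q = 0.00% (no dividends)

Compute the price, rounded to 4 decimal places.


Answer: Price = 1.1973

Derivation:
d1 = (ln(S/K) + (r - q + 0.5*sigma^2) * T) / (sigma * sqrt(T)) = -0.09142778
d2 = d1 - sigma * sqrt(T) = -0.47142778
exp(-rT) = 0.97921896; exp(-qT) = 1.00000000
C = S_0 * exp(-qT) * N(d1) - K * exp(-rT) * N(d2)
N(d1) = 0.46357635; N(d2) = 0.31866764
C = 10.9900 * 1.00000000 * 0.46357635 - 12.4900 * 0.97921896 * 0.31866764 = 1.1973


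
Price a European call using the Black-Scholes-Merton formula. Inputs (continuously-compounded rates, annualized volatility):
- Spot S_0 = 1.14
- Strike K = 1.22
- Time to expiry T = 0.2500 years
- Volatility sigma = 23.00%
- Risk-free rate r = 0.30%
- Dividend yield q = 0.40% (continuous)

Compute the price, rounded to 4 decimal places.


d1 = (ln(S/K) + (r - q + 0.5*sigma^2) * T) / (sigma * sqrt(T)) = -0.53443562
d2 = d1 - sigma * sqrt(T) = -0.64943562
exp(-rT) = 0.99925028; exp(-qT) = 0.99900050
C = S_0 * exp(-qT) * N(d1) - K * exp(-rT) * N(d2)
N(d1) = 0.29652009; N(d2) = 0.25802842
C = 1.1400 * 0.99900050 * 0.29652009 - 1.2200 * 0.99925028 * 0.25802842 = 0.0231

Answer: Price = 0.0231


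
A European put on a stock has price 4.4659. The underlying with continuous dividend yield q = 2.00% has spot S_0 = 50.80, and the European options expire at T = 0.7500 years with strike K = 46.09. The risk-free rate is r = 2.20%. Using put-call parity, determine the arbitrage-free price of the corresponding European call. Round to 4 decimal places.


Put-call parity: C - P = S_0 * exp(-qT) - K * exp(-rT).
S_0 * exp(-qT) = 50.8000 * 0.98511194 = 50.04368653
K * exp(-rT) = 46.0900 * 0.98363538 = 45.33575464
C = P + S*exp(-qT) - K*exp(-rT)
C = 4.4659 + 50.04368653 - 45.33575464 = 9.1738

Answer: Call price = 9.1738


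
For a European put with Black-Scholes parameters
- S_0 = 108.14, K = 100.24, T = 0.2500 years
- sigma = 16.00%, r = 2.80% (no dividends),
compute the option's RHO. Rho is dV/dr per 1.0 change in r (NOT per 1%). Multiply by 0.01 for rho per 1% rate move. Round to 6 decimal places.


Answer: Rho = -3.973860

Derivation:
d1 = 1.0757421671; d2 = 0.9957421671
phi(d1) = 0.2236776920; exp(-qT) = 1.0000000000; exp(-rT) = 0.9930244429
N(-d2) = 0.1596877182
Rho = -K*T*exp(-rT)*N(-d2) = -100.2400 * 0.2500 * 0.9930244429 * 0.1596877182 = -3.973860


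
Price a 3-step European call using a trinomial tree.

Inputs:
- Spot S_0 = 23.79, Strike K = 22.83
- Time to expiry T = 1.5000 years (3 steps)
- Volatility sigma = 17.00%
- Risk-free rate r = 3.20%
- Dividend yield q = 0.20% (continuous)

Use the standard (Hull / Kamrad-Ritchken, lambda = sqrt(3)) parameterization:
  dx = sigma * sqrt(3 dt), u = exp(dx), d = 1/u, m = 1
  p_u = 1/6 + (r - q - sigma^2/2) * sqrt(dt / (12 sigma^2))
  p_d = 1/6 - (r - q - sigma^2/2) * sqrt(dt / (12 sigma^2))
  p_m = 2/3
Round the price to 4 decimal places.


Answer: Price = V(0,0) = 2.9872

Derivation:
dt = T/N = 0.500000; dx = sigma*sqrt(3*dt) = 0.208207
u = exp(dx) = 1.231468; d = 1/u = 0.812039
p_u = 0.185338, p_m = 0.666667, p_d = 0.147995
Discount per step: exp(-r*dt) = 0.984127
Stock lattice S(k, j) with j the centered position index:
  k=0: S(0,+0) = 23.7900
  k=1: S(1,-1) = 19.3184; S(1,+0) = 23.7900; S(1,+1) = 29.2966
  k=2: S(2,-2) = 15.6873; S(2,-1) = 19.3184; S(2,+0) = 23.7900; S(2,+1) = 29.2966; S(2,+2) = 36.0778
  k=3: S(3,-3) = 12.7387; S(3,-2) = 15.6873; S(3,-1) = 19.3184; S(3,+0) = 23.7900; S(3,+1) = 29.2966; S(3,+2) = 36.0778; S(3,+3) = 44.4287
Terminal payoffs V(N, j) = max(S_T - K, 0):
  V(3,-3) = 0.000000; V(3,-2) = 0.000000; V(3,-1) = 0.000000; V(3,+0) = 0.960000; V(3,+1) = 6.466614; V(3,+2) = 13.247831; V(3,+3) = 21.598680
Backward induction: V(k, j) = exp(-r*dt) * [p_u * V(k+1, j+1) + p_m * V(k+1, j) + p_d * V(k+1, j-1)]
  V(2,-2) = exp(-r*dt) * [p_u*0.000000 + p_m*0.000000 + p_d*0.000000] = 0.000000
  V(2,-1) = exp(-r*dt) * [p_u*0.960000 + p_m*0.000000 + p_d*0.000000] = 0.175100
  V(2,+0) = exp(-r*dt) * [p_u*6.466614 + p_m*0.960000 + p_d*0.000000] = 1.809327
  V(2,+1) = exp(-r*dt) * [p_u*13.247831 + p_m*6.466614 + p_d*0.960000] = 6.798822
  V(2,+2) = exp(-r*dt) * [p_u*21.598680 + p_m*13.247831 + p_d*6.466614] = 13.573057
  V(1,-1) = exp(-r*dt) * [p_u*1.809327 + p_m*0.175100 + p_d*0.000000] = 0.444895
  V(1,+0) = exp(-r*dt) * [p_u*6.798822 + p_m*1.809327 + p_d*0.175100] = 2.452655
  V(1,+1) = exp(-r*dt) * [p_u*13.573057 + p_m*6.798822 + p_d*1.809327] = 7.199800
  V(0,+0) = exp(-r*dt) * [p_u*7.199800 + p_m*2.452655 + p_d*0.444895] = 2.987163


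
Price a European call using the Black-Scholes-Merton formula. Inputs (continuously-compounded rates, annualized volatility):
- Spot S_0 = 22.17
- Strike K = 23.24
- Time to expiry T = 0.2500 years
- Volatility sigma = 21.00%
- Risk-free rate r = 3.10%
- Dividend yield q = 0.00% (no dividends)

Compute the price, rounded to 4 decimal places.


d1 = (ln(S/K) + (r - q + 0.5*sigma^2) * T) / (sigma * sqrt(T)) = -0.32259437
d2 = d1 - sigma * sqrt(T) = -0.42759437
exp(-rT) = 0.99227995; exp(-qT) = 1.00000000
C = S_0 * exp(-qT) * N(d1) - K * exp(-rT) * N(d2)
N(d1) = 0.37350123; N(d2) = 0.33447323
C = 22.1700 * 1.00000000 * 0.37350123 - 23.2400 * 0.99227995 * 0.33447323 = 0.5674

Answer: Price = 0.5674


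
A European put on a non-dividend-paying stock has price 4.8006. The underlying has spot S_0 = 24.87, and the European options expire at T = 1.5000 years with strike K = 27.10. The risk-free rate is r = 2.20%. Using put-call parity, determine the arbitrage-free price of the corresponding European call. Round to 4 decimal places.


Answer: Call price = 3.4503

Derivation:
Put-call parity: C - P = S_0 * exp(-qT) - K * exp(-rT).
S_0 * exp(-qT) = 24.8700 * 1.00000000 = 24.87000000
K * exp(-rT) = 27.1000 * 0.96753856 = 26.22029496
C = P + S*exp(-qT) - K*exp(-rT)
C = 4.8006 + 24.87000000 - 26.22029496 = 3.4503


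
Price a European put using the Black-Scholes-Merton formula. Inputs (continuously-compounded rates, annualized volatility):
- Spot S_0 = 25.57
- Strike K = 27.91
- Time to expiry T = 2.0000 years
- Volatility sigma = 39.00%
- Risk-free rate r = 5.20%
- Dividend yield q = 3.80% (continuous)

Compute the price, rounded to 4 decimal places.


d1 = (ln(S/K) + (r - q + 0.5*sigma^2) * T) / (sigma * sqrt(T)) = 0.16777421
d2 = d1 - sigma * sqrt(T) = -0.38376908
exp(-rT) = 0.90122530; exp(-qT) = 0.92681621
P = K * exp(-rT) * N(-d2) - S_0 * exp(-qT) * N(-d1)
N(-d1) = 0.43338045; N(-d2) = 0.64942519
P = 27.9100 * 0.90122530 * 0.64942519 - 25.5700 * 0.92681621 * 0.43338045 = 6.0646

Answer: Price = 6.0646


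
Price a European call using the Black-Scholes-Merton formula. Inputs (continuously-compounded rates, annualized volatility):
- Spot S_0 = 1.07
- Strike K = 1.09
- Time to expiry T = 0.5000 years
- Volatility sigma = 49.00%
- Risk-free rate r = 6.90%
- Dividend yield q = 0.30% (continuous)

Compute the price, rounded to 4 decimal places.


d1 = (ln(S/K) + (r - q + 0.5*sigma^2) * T) / (sigma * sqrt(T)) = 0.21503536
d2 = d1 - sigma * sqrt(T) = -0.13144696
exp(-rT) = 0.96608834; exp(-qT) = 0.99850112
C = S_0 * exp(-qT) * N(d1) - K * exp(-rT) * N(d2)
N(d1) = 0.58513013; N(d2) = 0.44771087
C = 1.0700 * 0.99850112 * 0.58513013 - 1.0900 * 0.96608834 * 0.44771087 = 0.1537

Answer: Price = 0.1537


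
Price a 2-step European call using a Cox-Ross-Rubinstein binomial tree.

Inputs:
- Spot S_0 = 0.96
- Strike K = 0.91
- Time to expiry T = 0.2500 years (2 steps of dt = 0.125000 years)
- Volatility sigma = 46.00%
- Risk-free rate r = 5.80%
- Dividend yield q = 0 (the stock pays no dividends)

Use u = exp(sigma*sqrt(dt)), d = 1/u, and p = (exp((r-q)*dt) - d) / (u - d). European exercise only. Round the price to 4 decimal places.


Answer: Price = V(0,0) = 0.1204

Derivation:
dt = T/N = 0.125000
u = exp(sigma*sqrt(dt)) = 1.176607; d = 1/u = 0.849902
p = (exp((r-q)*dt) - d) / (u - d) = 0.481703
Discount per step: exp(-r*dt) = 0.992776
Stock lattice S(k, i) with i counting down-moves:
  k=0: S(0,0) = 0.9600
  k=1: S(1,0) = 1.1295; S(1,1) = 0.8159
  k=2: S(2,0) = 1.3290; S(2,1) = 0.9600; S(2,2) = 0.6934
Terminal payoffs V(N, i) = max(S_T - K, 0):
  V(2,0) = 0.419027; V(2,1) = 0.050000; V(2,2) = 0.000000
Backward induction: V(k, i) = exp(-r*dt) * [p * V(k+1, i) + (1-p) * V(k+1, i+1)].
  V(1,0) = exp(-r*dt) * [p*0.419027 + (1-p)*0.050000] = 0.226116
  V(1,1) = exp(-r*dt) * [p*0.050000 + (1-p)*0.000000] = 0.023911
  V(0,0) = exp(-r*dt) * [p*0.226116 + (1-p)*0.023911] = 0.120437


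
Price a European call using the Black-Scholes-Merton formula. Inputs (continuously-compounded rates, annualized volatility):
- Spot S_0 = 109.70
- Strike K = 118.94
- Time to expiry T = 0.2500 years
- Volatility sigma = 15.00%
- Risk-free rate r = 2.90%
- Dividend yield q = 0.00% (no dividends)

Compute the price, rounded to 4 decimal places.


Answer: Price = 0.7361

Derivation:
d1 = (ln(S/K) + (r - q + 0.5*sigma^2) * T) / (sigma * sqrt(T)) = -0.94409729
d2 = d1 - sigma * sqrt(T) = -1.01909729
exp(-rT) = 0.99277622; exp(-qT) = 1.00000000
C = S_0 * exp(-qT) * N(d1) - K * exp(-rT) * N(d2)
N(d1) = 0.17255997; N(d2) = 0.15407839
C = 109.7000 * 1.00000000 * 0.17255997 - 118.9400 * 0.99277622 * 0.15407839 = 0.7361


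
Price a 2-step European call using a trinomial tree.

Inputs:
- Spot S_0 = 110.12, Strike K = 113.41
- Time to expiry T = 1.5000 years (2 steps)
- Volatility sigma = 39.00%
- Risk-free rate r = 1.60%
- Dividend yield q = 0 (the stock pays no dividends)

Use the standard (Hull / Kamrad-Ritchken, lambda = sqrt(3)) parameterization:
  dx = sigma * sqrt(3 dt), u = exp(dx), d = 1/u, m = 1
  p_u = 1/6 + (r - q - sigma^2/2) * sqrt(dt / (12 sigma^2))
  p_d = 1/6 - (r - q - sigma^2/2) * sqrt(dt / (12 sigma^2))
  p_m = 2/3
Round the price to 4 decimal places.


Answer: Price = V(0,0) = 17.9291

Derivation:
dt = T/N = 0.750000; dx = sigma*sqrt(3*dt) = 0.585000
u = exp(dx) = 1.794991; d = 1/u = 0.557106
p_u = 0.128173, p_m = 0.666667, p_d = 0.205160
Discount per step: exp(-r*dt) = 0.988072
Stock lattice S(k, j) with j the centered position index:
  k=0: S(0,+0) = 110.1200
  k=1: S(1,-1) = 61.3485; S(1,+0) = 110.1200; S(1,+1) = 197.6644
  k=2: S(2,-2) = 34.1776; S(2,-1) = 61.3485; S(2,+0) = 110.1200; S(2,+1) = 197.6644; S(2,+2) = 354.8058
Terminal payoffs V(N, j) = max(S_T - K, 0):
  V(2,-2) = 0.000000; V(2,-1) = 0.000000; V(2,+0) = 0.000000; V(2,+1) = 84.254407; V(2,+2) = 241.395829
Backward induction: V(k, j) = exp(-r*dt) * [p_u * V(k+1, j+1) + p_m * V(k+1, j) + p_d * V(k+1, j-1)]
  V(1,-1) = exp(-r*dt) * [p_u*0.000000 + p_m*0.000000 + p_d*0.000000] = 0.000000
  V(1,+0) = exp(-r*dt) * [p_u*84.254407 + p_m*0.000000 + p_d*0.000000] = 10.670331
  V(1,+1) = exp(-r*dt) * [p_u*241.395829 + p_m*84.254407 + p_d*0.000000] = 86.070977
  V(0,+0) = exp(-r*dt) * [p_u*86.070977 + p_m*10.670331 + p_d*0.000000] = 17.929091


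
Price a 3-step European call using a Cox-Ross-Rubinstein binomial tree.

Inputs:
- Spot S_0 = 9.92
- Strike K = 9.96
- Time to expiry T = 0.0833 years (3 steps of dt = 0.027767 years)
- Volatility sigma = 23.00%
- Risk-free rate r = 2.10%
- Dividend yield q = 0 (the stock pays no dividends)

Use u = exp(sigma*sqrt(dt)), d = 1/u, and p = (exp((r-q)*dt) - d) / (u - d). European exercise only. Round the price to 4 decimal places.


dt = T/N = 0.027767
u = exp(sigma*sqrt(dt)) = 1.039070; d = 1/u = 0.962399
p = (exp((r-q)*dt) - d) / (u - d) = 0.498027
Discount per step: exp(-r*dt) = 0.999417
Stock lattice S(k, i) with i counting down-moves:
  k=0: S(0,0) = 9.9200
  k=1: S(1,0) = 10.3076; S(1,1) = 9.5470
  k=2: S(2,0) = 10.7103; S(2,1) = 9.9200; S(2,2) = 9.1880
  k=3: S(3,0) = 11.1287; S(3,1) = 10.3076; S(3,2) = 9.5470; S(3,3) = 8.8426
Terminal payoffs V(N, i) = max(S_T - K, 0):
  V(3,0) = 1.168729; V(3,1) = 0.347570; V(3,2) = 0.000000; V(3,3) = 0.000000
Backward induction: V(k, i) = exp(-r*dt) * [p * V(k+1, i) + (1-p) * V(k+1, i+1)].
  V(2,0) = exp(-r*dt) * [p*1.168729 + (1-p)*0.347570] = 0.756088
  V(2,1) = exp(-r*dt) * [p*0.347570 + (1-p)*0.000000] = 0.172998
  V(2,2) = exp(-r*dt) * [p*0.000000 + (1-p)*0.000000] = 0.000000
  V(1,0) = exp(-r*dt) * [p*0.756088 + (1-p)*0.172998] = 0.463123
  V(1,1) = exp(-r*dt) * [p*0.172998 + (1-p)*0.000000] = 0.086108
  V(0,0) = exp(-r*dt) * [p*0.463123 + (1-p)*0.086108] = 0.273712

Answer: Price = V(0,0) = 0.2737


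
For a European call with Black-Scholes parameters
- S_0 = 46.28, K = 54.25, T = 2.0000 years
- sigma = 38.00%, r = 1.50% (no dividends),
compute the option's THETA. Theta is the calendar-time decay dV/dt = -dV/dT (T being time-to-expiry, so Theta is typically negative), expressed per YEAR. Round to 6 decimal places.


Answer: Theta = -2.720765

Derivation:
d1 = 0.0288553714; d2 = -0.5085457823
phi(d1) = 0.3987762288; exp(-qT) = 1.0000000000; exp(-rT) = 0.9704455335
Theta = -S*exp(-qT)*phi(d1)*sigma/(2*sqrt(T)) - r*K*exp(-rT)*N(d2) + q*S*exp(-qT)*N(d1)
N(d1) = 0.5115100304; N(d2) = 0.3055353203; sqrt(T) = 1.4142135624
Term 1 = -46.2800 * 1.0000000000 * 0.3987762288 * 0.3800 / (2 * 1.4142135624) = -2.4794834587
Term 2 = -0.0150 * 54.2500 * 0.9704455335 * 0.3055353203 = -0.2412812586
Term 3 = 0 (no dividend yield, q = 0)
Theta = -2.4794834587 + (-0.2412812586) + (0.0000000000) = -2.720765


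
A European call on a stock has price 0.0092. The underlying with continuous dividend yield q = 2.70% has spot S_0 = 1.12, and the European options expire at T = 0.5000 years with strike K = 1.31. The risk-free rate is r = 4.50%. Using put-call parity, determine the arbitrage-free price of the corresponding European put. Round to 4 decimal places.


Put-call parity: C - P = S_0 * exp(-qT) - K * exp(-rT).
S_0 * exp(-qT) = 1.1200 * 0.98659072 = 1.10498160
K * exp(-rT) = 1.3100 * 0.97775124 = 1.28085412
P = C - S*exp(-qT) + K*exp(-rT)
P = 0.0092 - 1.10498160 + 1.28085412 = 0.1851

Answer: Put price = 0.1851


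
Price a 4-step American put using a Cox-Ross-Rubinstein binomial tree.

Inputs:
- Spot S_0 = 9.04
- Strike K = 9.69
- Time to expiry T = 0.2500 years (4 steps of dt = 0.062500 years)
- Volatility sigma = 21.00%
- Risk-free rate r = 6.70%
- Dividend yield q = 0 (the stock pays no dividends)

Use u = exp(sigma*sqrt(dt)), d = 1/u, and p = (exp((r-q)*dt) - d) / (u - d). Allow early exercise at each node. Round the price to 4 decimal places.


dt = T/N = 0.062500
u = exp(sigma*sqrt(dt)) = 1.053903; d = 1/u = 0.948854
p = (exp((r-q)*dt) - d) / (u - d) = 0.526824
Discount per step: exp(-r*dt) = 0.995821
Stock lattice S(k, i) with i counting down-moves:
  k=0: S(0,0) = 9.0400
  k=1: S(1,0) = 9.5273; S(1,1) = 8.5776
  k=2: S(2,0) = 10.0408; S(2,1) = 9.0400; S(2,2) = 8.1389
  k=3: S(3,0) = 10.5821; S(3,1) = 9.5273; S(3,2) = 8.5776; S(3,3) = 7.7227
  k=4: S(4,0) = 11.1524; S(4,1) = 10.0408; S(4,2) = 9.0400; S(4,3) = 8.1389; S(4,4) = 7.3277
Terminal payoffs V(N, i) = max(K - S_T, 0):
  V(4,0) = 0.000000; V(4,1) = 0.000000; V(4,2) = 0.650000; V(4,3) = 1.551066; V(4,4) = 2.362318
Backward induction: V(k, i) = exp(-r*dt) * [p * V(k+1, i) + (1-p) * V(k+1, i+1)]; then take max(V_cont, immediate exercise) for American.
  V(3,0) = exp(-r*dt) * [p*0.000000 + (1-p)*0.000000] = 0.000000; exercise = 0.000000; V(3,0) = max -> 0.000000
  V(3,1) = exp(-r*dt) * [p*0.000000 + (1-p)*0.650000] = 0.306279; exercise = 0.162721; V(3,1) = max -> 0.306279
  V(3,2) = exp(-r*dt) * [p*0.650000 + (1-p)*1.551066] = 1.071865; exercise = 1.112357; V(3,2) = max -> 1.112357
  V(3,3) = exp(-r*dt) * [p*1.551066 + (1-p)*2.362318] = 1.926846; exercise = 1.967338; V(3,3) = max -> 1.967338
  V(2,0) = exp(-r*dt) * [p*0.000000 + (1-p)*0.306279] = 0.144318; exercise = 0.000000; V(2,0) = max -> 0.144318
  V(2,1) = exp(-r*dt) * [p*0.306279 + (1-p)*1.112357] = 0.684822; exercise = 0.650000; V(2,1) = max -> 0.684822
  V(2,2) = exp(-r*dt) * [p*1.112357 + (1-p)*1.967338] = 1.510574; exercise = 1.551066; V(2,2) = max -> 1.551066
  V(1,0) = exp(-r*dt) * [p*0.144318 + (1-p)*0.684822] = 0.398400; exercise = 0.162721; V(1,0) = max -> 0.398400
  V(1,1) = exp(-r*dt) * [p*0.684822 + (1-p)*1.551066] = 1.090133; exercise = 1.112357; V(1,1) = max -> 1.112357
  V(0,0) = exp(-r*dt) * [p*0.398400 + (1-p)*1.112357] = 0.733150; exercise = 0.650000; V(0,0) = max -> 0.733150

Answer: Price = V(0,0) = 0.7332


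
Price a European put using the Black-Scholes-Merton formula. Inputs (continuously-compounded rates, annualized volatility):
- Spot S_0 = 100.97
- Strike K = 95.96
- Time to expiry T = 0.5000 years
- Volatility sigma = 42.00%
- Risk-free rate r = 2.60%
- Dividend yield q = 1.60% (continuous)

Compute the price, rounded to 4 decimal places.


d1 = (ln(S/K) + (r - q + 0.5*sigma^2) * T) / (sigma * sqrt(T)) = 0.33669059
d2 = d1 - sigma * sqrt(T) = 0.03970575
exp(-rT) = 0.98708414; exp(-qT) = 0.99203191
P = K * exp(-rT) * N(-d2) - S_0 * exp(-qT) * N(-d1)
N(-d1) = 0.36817508; N(-d2) = 0.48416386
P = 95.9600 * 0.98708414 * 0.48416386 - 100.9700 * 0.99203191 * 0.36817508 = 8.9819

Answer: Price = 8.9819


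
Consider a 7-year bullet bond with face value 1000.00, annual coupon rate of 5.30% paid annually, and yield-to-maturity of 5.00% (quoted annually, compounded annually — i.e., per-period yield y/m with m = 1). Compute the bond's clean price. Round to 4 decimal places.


Coupon per period c = face * coupon_rate / m = 53.000000
Periods per year m = 1; per-period yield y/m = 0.050000
Number of cashflows N = 7
Cashflows (t years, CF_t, discount factor 1/(1+y/m)^(m*t), PV):
  t = 1.0000: CF_t = 53.000000, DF = 0.952381, PV = 50.476190
  t = 2.0000: CF_t = 53.000000, DF = 0.907029, PV = 48.072562
  t = 3.0000: CF_t = 53.000000, DF = 0.863838, PV = 45.783393
  t = 4.0000: CF_t = 53.000000, DF = 0.822702, PV = 43.603231
  t = 5.0000: CF_t = 53.000000, DF = 0.783526, PV = 41.526887
  t = 6.0000: CF_t = 53.000000, DF = 0.746215, PV = 39.549416
  t = 7.0000: CF_t = 1053.000000, DF = 0.710681, PV = 748.347441
Price P = sum_t PV_t = 1017.359120

Answer: Price = 1017.3591


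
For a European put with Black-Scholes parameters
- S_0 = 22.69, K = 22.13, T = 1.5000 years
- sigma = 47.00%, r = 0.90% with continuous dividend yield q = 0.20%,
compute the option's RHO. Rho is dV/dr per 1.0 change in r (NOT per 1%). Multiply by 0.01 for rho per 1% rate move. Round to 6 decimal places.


Answer: Rho = -19.304801

Derivation:
d1 = 0.3494694742; d2 = -0.2261606154
phi(d1) = 0.3753099767; exp(-qT) = 0.9970044955; exp(-rT) = 0.9865907163
N(-d2) = 0.5894617493
Rho = -K*T*exp(-rT)*N(-d2) = -22.1300 * 1.5000 * 0.9865907163 * 0.5894617493 = -19.304801


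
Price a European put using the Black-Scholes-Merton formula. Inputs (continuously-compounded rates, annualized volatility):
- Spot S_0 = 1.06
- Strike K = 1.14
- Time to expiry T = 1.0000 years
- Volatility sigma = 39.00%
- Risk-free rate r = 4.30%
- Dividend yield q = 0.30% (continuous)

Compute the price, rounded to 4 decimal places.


Answer: Price = 0.1843

Derivation:
d1 = (ln(S/K) + (r - q + 0.5*sigma^2) * T) / (sigma * sqrt(T)) = 0.11100166
d2 = d1 - sigma * sqrt(T) = -0.27899834
exp(-rT) = 0.95791139; exp(-qT) = 0.99700450
P = K * exp(-rT) * N(-d2) - S_0 * exp(-qT) * N(-d1)
N(-d1) = 0.45580752; N(-d2) = 0.60987695
P = 1.1400 * 0.95791139 * 0.60987695 - 1.0600 * 0.99700450 * 0.45580752 = 0.1843


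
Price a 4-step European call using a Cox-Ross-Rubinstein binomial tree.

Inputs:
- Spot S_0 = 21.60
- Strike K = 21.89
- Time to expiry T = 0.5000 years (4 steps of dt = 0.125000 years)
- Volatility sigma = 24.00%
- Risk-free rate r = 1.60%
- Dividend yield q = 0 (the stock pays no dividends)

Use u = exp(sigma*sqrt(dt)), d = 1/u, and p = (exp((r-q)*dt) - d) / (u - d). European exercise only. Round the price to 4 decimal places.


dt = T/N = 0.125000
u = exp(sigma*sqrt(dt)) = 1.088557; d = 1/u = 0.918647
p = (exp((r-q)*dt) - d) / (u - d) = 0.490582
Discount per step: exp(-r*dt) = 0.998002
Stock lattice S(k, i) with i counting down-moves:
  k=0: S(0,0) = 21.6000
  k=1: S(1,0) = 23.5128; S(1,1) = 19.8428
  k=2: S(2,0) = 25.5950; S(2,1) = 21.6000; S(2,2) = 18.2285
  k=3: S(3,0) = 27.8617; S(3,1) = 23.5128; S(3,2) = 19.8428; S(3,3) = 16.7456
  k=4: S(4,0) = 30.3290; S(4,1) = 25.5950; S(4,2) = 21.6000; S(4,3) = 18.2285; S(4,4) = 15.3833
Terminal payoffs V(N, i) = max(S_T - K, 0):
  V(4,0) = 8.439007; V(4,1) = 3.705049; V(4,2) = 0.000000; V(4,3) = 0.000000; V(4,4) = 0.000000
Backward induction: V(k, i) = exp(-r*dt) * [p * V(k+1, i) + (1-p) * V(k+1, i+1)].
  V(3,0) = exp(-r*dt) * [p*8.439007 + (1-p)*3.705049] = 6.015402
  V(3,1) = exp(-r*dt) * [p*3.705049 + (1-p)*0.000000] = 1.814000
  V(3,2) = exp(-r*dt) * [p*0.000000 + (1-p)*0.000000] = 0.000000
  V(3,3) = exp(-r*dt) * [p*0.000000 + (1-p)*0.000000] = 0.000000
  V(2,0) = exp(-r*dt) * [p*6.015402 + (1-p)*1.814000] = 3.867391
  V(2,1) = exp(-r*dt) * [p*1.814000 + (1-p)*0.000000] = 0.888138
  V(2,2) = exp(-r*dt) * [p*0.000000 + (1-p)*0.000000] = 0.000000
  V(1,0) = exp(-r*dt) * [p*3.867391 + (1-p)*0.888138] = 2.345012
  V(1,1) = exp(-r*dt) * [p*0.888138 + (1-p)*0.000000] = 0.434834
  V(0,0) = exp(-r*dt) * [p*2.345012 + (1-p)*0.434834] = 1.369192

Answer: Price = V(0,0) = 1.3692


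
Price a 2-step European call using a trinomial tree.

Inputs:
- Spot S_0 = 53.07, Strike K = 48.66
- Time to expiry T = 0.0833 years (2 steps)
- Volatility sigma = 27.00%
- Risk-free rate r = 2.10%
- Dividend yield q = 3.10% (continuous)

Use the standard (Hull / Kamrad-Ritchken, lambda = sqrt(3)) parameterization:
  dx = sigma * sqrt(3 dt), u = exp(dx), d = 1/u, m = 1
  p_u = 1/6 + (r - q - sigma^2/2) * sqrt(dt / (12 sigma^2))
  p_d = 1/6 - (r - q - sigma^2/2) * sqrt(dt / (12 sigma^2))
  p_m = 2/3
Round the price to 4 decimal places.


Answer: Price = V(0,0) = 4.6072

Derivation:
dt = T/N = 0.041650; dx = sigma*sqrt(3*dt) = 0.095440
u = exp(dx) = 1.100143; d = 1/u = 0.908973
p_u = 0.156531, p_m = 0.666667, p_d = 0.176802
Discount per step: exp(-r*dt) = 0.999126
Stock lattice S(k, j) with j the centered position index:
  k=0: S(0,+0) = 53.0700
  k=1: S(1,-1) = 48.2392; S(1,+0) = 53.0700; S(1,+1) = 58.3846
  k=2: S(2,-2) = 43.8481; S(2,-1) = 48.2392; S(2,+0) = 53.0700; S(2,+1) = 58.3846; S(2,+2) = 64.2314
Terminal payoffs V(N, j) = max(S_T - K, 0):
  V(2,-2) = 0.000000; V(2,-1) = 0.000000; V(2,+0) = 4.410000; V(2,+1) = 9.724598; V(2,+2) = 15.571416
Backward induction: V(k, j) = exp(-r*dt) * [p_u * V(k+1, j+1) + p_m * V(k+1, j) + p_d * V(k+1, j-1)]
  V(1,-1) = exp(-r*dt) * [p_u*4.410000 + p_m*0.000000 + p_d*0.000000] = 0.689700
  V(1,+0) = exp(-r*dt) * [p_u*9.724598 + p_m*4.410000 + p_d*0.000000] = 4.458303
  V(1,+1) = exp(-r*dt) * [p_u*15.571416 + p_m*9.724598 + p_d*4.410000] = 9.691696
  V(0,+0) = exp(-r*dt) * [p_u*9.691696 + p_m*4.458303 + p_d*0.689700] = 4.607165


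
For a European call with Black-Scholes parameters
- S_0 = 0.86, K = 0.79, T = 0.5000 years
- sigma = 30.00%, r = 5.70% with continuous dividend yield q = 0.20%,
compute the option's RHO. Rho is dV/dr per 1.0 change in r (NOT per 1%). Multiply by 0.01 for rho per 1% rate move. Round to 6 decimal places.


Answer: Rho = 0.254964

Derivation:
d1 = 0.6359220765; d2 = 0.4237900422
phi(d1) = 0.3259090328; exp(-qT) = 0.9990004998; exp(-rT) = 0.9719022941
N(d2) = 0.6641405295
Rho = K*T*exp(-rT)*N(d2) = 0.7900 * 0.5000 * 0.9719022941 * 0.6641405295 = 0.254964


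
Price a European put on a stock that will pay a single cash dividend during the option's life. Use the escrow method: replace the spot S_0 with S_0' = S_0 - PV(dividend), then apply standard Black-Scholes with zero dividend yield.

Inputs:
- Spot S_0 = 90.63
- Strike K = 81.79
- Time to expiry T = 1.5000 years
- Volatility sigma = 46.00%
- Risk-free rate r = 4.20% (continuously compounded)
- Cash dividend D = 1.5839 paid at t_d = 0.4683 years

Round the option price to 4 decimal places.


PV(D) = D * exp(-r * t_d) = 1.5839 * 0.98052356 = 1.55305127
S_0' = S_0 - PV(D) = 90.6300 - 1.55305127 = 89.07694873
d1 = (ln(S_0'/K) + (r + sigma^2/2)*T) / (sigma*sqrt(T)) = 0.54500366
d2 = d1 - sigma*sqrt(T) = -0.01837898
exp(-rT) = 0.93894347
N(-d1) = 0.29287550; N(-d2) = 0.50733174
P = K * exp(-rT) * N(-d2) - S_0' * N(-d1) = 81.7900 * 0.93894347 * 0.50733174 - 89.07694873 * 0.29287550 = 12.8727

Answer: Price = 12.8727


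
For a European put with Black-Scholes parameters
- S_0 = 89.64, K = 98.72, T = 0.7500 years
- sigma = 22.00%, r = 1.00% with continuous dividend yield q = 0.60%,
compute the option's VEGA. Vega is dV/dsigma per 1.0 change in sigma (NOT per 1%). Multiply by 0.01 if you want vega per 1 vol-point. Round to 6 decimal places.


Answer: Vega = 28.512630

Derivation:
d1 = -0.3954109875; d2 = -0.5859365763
phi(d1) = 0.3689428748; exp(-qT) = 0.9955101098; exp(-rT) = 0.9925280548
Vega = S * exp(-qT) * phi(d1) * sqrt(T) = 89.6400 * 0.9955101098 * 0.3689428748 * 0.8660254038 = 28.512630


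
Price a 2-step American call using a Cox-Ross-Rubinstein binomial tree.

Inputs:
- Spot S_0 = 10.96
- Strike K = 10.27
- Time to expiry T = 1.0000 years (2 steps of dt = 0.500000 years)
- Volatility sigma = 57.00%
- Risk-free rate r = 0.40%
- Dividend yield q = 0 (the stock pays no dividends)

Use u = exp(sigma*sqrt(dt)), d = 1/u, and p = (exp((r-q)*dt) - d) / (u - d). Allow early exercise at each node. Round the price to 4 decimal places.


Answer: Price = V(0,0) = 2.6392

Derivation:
dt = T/N = 0.500000
u = exp(sigma*sqrt(dt)) = 1.496383; d = 1/u = 0.668278
p = (exp((r-q)*dt) - d) / (u - d) = 0.402997
Discount per step: exp(-r*dt) = 0.998002
Stock lattice S(k, i) with i counting down-moves:
  k=0: S(0,0) = 10.9600
  k=1: S(1,0) = 16.4004; S(1,1) = 7.3243
  k=2: S(2,0) = 24.5412; S(2,1) = 10.9600; S(2,2) = 4.8947
Terminal payoffs V(N, i) = max(S_T - K, 0):
  V(2,0) = 14.271217; V(2,1) = 0.690000; V(2,2) = 0.000000
Backward induction: V(k, i) = exp(-r*dt) * [p * V(k+1, i) + (1-p) * V(k+1, i+1)]; then take max(V_cont, immediate exercise) for American.
  V(1,0) = exp(-r*dt) * [p*14.271217 + (1-p)*0.690000] = 6.150877; exercise = 6.130358; V(1,0) = max -> 6.150877
  V(1,1) = exp(-r*dt) * [p*0.690000 + (1-p)*0.000000] = 0.277512; exercise = 0.000000; V(1,1) = max -> 0.277512
  V(0,0) = exp(-r*dt) * [p*6.150877 + (1-p)*0.277512] = 2.639178; exercise = 0.690000; V(0,0) = max -> 2.639178


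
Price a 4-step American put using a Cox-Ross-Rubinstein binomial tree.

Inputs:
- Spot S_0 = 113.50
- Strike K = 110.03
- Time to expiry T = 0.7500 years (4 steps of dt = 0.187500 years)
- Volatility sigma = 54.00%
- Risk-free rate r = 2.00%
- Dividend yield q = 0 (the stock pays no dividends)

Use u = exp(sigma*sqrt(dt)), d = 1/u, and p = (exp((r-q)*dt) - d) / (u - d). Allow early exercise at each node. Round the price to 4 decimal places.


Answer: Price = V(0,0) = 17.4731

Derivation:
dt = T/N = 0.187500
u = exp(sigma*sqrt(dt)) = 1.263426; d = 1/u = 0.791499
p = (exp((r-q)*dt) - d) / (u - d) = 0.449769
Discount per step: exp(-r*dt) = 0.996257
Stock lattice S(k, i) with i counting down-moves:
  k=0: S(0,0) = 113.5000
  k=1: S(1,0) = 143.3988; S(1,1) = 89.8351
  k=2: S(2,0) = 181.1738; S(2,1) = 113.5000; S(2,2) = 71.1044
  k=3: S(3,0) = 228.8996; S(3,1) = 143.3988; S(3,2) = 89.8351; S(3,3) = 56.2790
  k=4: S(4,0) = 289.1976; S(4,1) = 181.1738; S(4,2) = 113.5000; S(4,3) = 71.1044; S(4,4) = 44.5448
Terminal payoffs V(N, i) = max(K - S_T, 0):
  V(4,0) = 0.000000; V(4,1) = 0.000000; V(4,2) = 0.000000; V(4,3) = 38.925607; V(4,4) = 65.485201
Backward induction: V(k, i) = exp(-r*dt) * [p * V(k+1, i) + (1-p) * V(k+1, i+1)]; then take max(V_cont, immediate exercise) for American.
  V(3,0) = exp(-r*dt) * [p*0.000000 + (1-p)*0.000000] = 0.000000; exercise = 0.000000; V(3,0) = max -> 0.000000
  V(3,1) = exp(-r*dt) * [p*0.000000 + (1-p)*0.000000] = 0.000000; exercise = 0.000000; V(3,1) = max -> 0.000000
  V(3,2) = exp(-r*dt) * [p*0.000000 + (1-p)*38.925607] = 21.337899; exercise = 20.194881; V(3,2) = max -> 21.337899
  V(3,3) = exp(-r*dt) * [p*38.925607 + (1-p)*65.485201] = 53.339115; exercise = 53.750955; V(3,3) = max -> 53.750955
  V(2,0) = exp(-r*dt) * [p*0.000000 + (1-p)*0.000000] = 0.000000; exercise = 0.000000; V(2,0) = max -> 0.000000
  V(2,1) = exp(-r*dt) * [p*0.000000 + (1-p)*21.337899] = 11.696823; exercise = 0.000000; V(2,1) = max -> 11.696823
  V(2,2) = exp(-r*dt) * [p*21.337899 + (1-p)*53.750955] = 39.025937; exercise = 38.925607; V(2,2) = max -> 39.025937
  V(1,0) = exp(-r*dt) * [p*0.000000 + (1-p)*11.696823] = 6.411862; exercise = 0.000000; V(1,0) = max -> 6.411862
  V(1,1) = exp(-r*dt) * [p*11.696823 + (1-p)*39.025937] = 26.634077; exercise = 20.194881; V(1,1) = max -> 26.634077
  V(0,0) = exp(-r*dt) * [p*6.411862 + (1-p)*26.634077] = 17.473099; exercise = 0.000000; V(0,0) = max -> 17.473099


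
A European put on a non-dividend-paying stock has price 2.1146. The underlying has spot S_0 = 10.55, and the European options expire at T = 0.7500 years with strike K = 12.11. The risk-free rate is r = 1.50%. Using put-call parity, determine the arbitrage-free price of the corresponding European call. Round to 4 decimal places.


Answer: Call price = 0.6901

Derivation:
Put-call parity: C - P = S_0 * exp(-qT) - K * exp(-rT).
S_0 * exp(-qT) = 10.5500 * 1.00000000 = 10.55000000
K * exp(-rT) = 12.1100 * 0.98881304 = 11.97452597
C = P + S*exp(-qT) - K*exp(-rT)
C = 2.1146 + 10.55000000 - 11.97452597 = 0.6901


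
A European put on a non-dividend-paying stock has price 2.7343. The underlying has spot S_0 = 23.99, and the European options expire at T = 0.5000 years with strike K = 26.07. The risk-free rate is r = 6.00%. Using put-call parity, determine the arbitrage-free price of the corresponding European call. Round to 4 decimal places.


Answer: Call price = 1.4248

Derivation:
Put-call parity: C - P = S_0 * exp(-qT) - K * exp(-rT).
S_0 * exp(-qT) = 23.9900 * 1.00000000 = 23.99000000
K * exp(-rT) = 26.0700 * 0.97044553 = 25.29951506
C = P + S*exp(-qT) - K*exp(-rT)
C = 2.7343 + 23.99000000 - 25.29951506 = 1.4248


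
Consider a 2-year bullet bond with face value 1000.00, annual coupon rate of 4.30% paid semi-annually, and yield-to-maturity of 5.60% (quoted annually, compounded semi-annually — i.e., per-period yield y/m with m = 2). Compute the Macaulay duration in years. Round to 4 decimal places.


Answer: Macaulay duration = 1.9369 years

Derivation:
Coupon per period c = face * coupon_rate / m = 21.500000
Periods per year m = 2; per-period yield y/m = 0.028000
Number of cashflows N = 4
Cashflows (t years, CF_t, discount factor 1/(1+y/m)^(m*t), PV):
  t = 0.5000: CF_t = 21.500000, DF = 0.972763, PV = 20.914397
  t = 1.0000: CF_t = 21.500000, DF = 0.946267, PV = 20.344744
  t = 1.5000: CF_t = 21.500000, DF = 0.920493, PV = 19.790607
  t = 2.0000: CF_t = 1021.500000, DF = 0.895422, PV = 914.673111
Price P = sum_t PV_t = 975.722859
Macaulay numerator sum_t t * PV_t:
  t * PV_t at t = 0.5000: 10.457198
  t * PV_t at t = 1.0000: 20.344744
  t * PV_t at t = 1.5000: 29.685911
  t * PV_t at t = 2.0000: 1829.346223
Macaulay duration D = (sum_t t * PV_t) / P = 1889.834076 / 975.722859 = 1.936855


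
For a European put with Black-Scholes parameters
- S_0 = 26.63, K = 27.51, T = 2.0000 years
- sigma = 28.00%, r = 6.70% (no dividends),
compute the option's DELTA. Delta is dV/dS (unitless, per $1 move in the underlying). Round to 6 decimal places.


d1 = 0.4542878855; d2 = 0.0583080880
phi(d1) = 0.3598286710; exp(-qT) = 1.0000000000; exp(-rT) = 0.8745900646
N(-d1) = 0.3248108172
Delta = -exp(-qT) * N(-d1) = -1.0000000000 * 0.3248108172 = -0.324811

Answer: Delta = -0.324811


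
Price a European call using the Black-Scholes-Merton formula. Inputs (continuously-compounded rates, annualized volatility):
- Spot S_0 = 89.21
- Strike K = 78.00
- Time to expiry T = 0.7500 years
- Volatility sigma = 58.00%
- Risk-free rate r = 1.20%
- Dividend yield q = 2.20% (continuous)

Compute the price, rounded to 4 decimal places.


Answer: Price = 22.0962

Derivation:
d1 = (ln(S/K) + (r - q + 0.5*sigma^2) * T) / (sigma * sqrt(T)) = 0.50355757
d2 = d1 - sigma * sqrt(T) = 0.00126283
exp(-rT) = 0.99104038; exp(-qT) = 0.98363538
C = S_0 * exp(-qT) * N(d1) - K * exp(-rT) * N(d2)
N(d1) = 0.69271384; N(d2) = 0.50050380
C = 89.2100 * 0.98363538 * 0.69271384 - 78.0000 * 0.99104038 * 0.50050380 = 22.0962


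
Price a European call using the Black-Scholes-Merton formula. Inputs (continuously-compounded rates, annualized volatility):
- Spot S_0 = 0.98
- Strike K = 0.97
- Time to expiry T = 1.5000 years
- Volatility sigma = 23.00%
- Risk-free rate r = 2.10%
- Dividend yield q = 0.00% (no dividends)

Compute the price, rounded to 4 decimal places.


Answer: Price = 0.1287

Derivation:
d1 = (ln(S/K) + (r - q + 0.5*sigma^2) * T) / (sigma * sqrt(T)) = 0.28908062
d2 = d1 - sigma * sqrt(T) = 0.00738929
exp(-rT) = 0.96899096; exp(-qT) = 1.00000000
C = S_0 * exp(-qT) * N(d1) - K * exp(-rT) * N(d2)
N(d1) = 0.61374016; N(d2) = 0.50294788
C = 0.9800 * 1.00000000 * 0.61374016 - 0.9700 * 0.96899096 * 0.50294788 = 0.1287


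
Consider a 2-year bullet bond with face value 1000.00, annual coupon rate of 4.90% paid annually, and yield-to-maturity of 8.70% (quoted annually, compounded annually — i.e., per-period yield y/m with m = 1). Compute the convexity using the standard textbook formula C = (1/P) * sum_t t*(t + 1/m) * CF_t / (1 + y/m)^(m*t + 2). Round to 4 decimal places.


Coupon per period c = face * coupon_rate / m = 49.000000
Periods per year m = 1; per-period yield y/m = 0.087000
Number of cashflows N = 2
Cashflows (t years, CF_t, discount factor 1/(1+y/m)^(m*t), PV):
  t = 1.0000: CF_t = 49.000000, DF = 0.919963, PV = 45.078197
  t = 2.0000: CF_t = 1049.000000, DF = 0.846332, PV = 887.802574
Price P = sum_t PV_t = 932.880771
Convexity numerator sum_t t*(t + 1/m) * CF_t / (1+y/m)^(m*t + 2):
  t = 1.0000: term = 76.302267
  t = 2.0000: term = 4508.255926
Convexity = (1/P) * sum = 4584.558193 / 932.880771 = 4.914410

Answer: Convexity = 4.9144


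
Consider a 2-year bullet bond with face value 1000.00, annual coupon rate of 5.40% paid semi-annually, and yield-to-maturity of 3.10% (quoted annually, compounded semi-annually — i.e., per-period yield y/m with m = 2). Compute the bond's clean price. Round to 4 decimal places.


Coupon per period c = face * coupon_rate / m = 27.000000
Periods per year m = 2; per-period yield y/m = 0.015500
Number of cashflows N = 4
Cashflows (t years, CF_t, discount factor 1/(1+y/m)^(m*t), PV):
  t = 0.5000: CF_t = 27.000000, DF = 0.984737, PV = 26.587888
  t = 1.0000: CF_t = 27.000000, DF = 0.969706, PV = 26.182066
  t = 1.5000: CF_t = 27.000000, DF = 0.954905, PV = 25.782438
  t = 2.0000: CF_t = 1027.000000, DF = 0.940330, PV = 965.718904
Price P = sum_t PV_t = 1044.271295

Answer: Price = 1044.2713


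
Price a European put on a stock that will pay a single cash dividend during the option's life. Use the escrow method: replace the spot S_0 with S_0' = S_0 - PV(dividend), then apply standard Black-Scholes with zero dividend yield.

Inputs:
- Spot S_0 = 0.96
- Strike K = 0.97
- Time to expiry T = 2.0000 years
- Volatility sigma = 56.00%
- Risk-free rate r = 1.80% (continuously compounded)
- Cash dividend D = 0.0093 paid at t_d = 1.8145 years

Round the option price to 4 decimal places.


Answer: Price = 0.2828

Derivation:
PV(D) = D * exp(-r * t_d) = 0.0093 * 0.96786661 = 0.00900116
S_0' = S_0 - PV(D) = 0.9600 - 0.00900116 = 0.95099884
d1 = (ln(S_0'/K) + (r + sigma^2/2)*T) / (sigma*sqrt(T)) = 0.41645656
d2 = d1 - sigma*sqrt(T) = -0.37550303
exp(-rT) = 0.96464029
N(-d1) = 0.33853797; N(-d2) = 0.64635680
P = K * exp(-rT) * N(-d2) - S_0' * N(-d1) = 0.9700 * 0.96464029 * 0.64635680 - 0.95099884 * 0.33853797 = 0.2828


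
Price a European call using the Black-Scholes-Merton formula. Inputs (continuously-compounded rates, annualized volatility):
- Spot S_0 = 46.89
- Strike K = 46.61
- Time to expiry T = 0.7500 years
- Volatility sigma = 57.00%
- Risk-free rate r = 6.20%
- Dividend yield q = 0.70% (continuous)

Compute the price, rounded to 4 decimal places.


Answer: Price = 9.9995

Derivation:
d1 = (ln(S/K) + (r - q + 0.5*sigma^2) * T) / (sigma * sqrt(T)) = 0.34251421
d2 = d1 - sigma * sqrt(T) = -0.15112027
exp(-rT) = 0.95456456; exp(-qT) = 0.99476376
C = S_0 * exp(-qT) * N(d1) - K * exp(-rT) * N(d2)
N(d1) = 0.63401802; N(d2) = 0.43994042
C = 46.8900 * 0.99476376 * 0.63401802 - 46.6100 * 0.95456456 * 0.43994042 = 9.9995
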